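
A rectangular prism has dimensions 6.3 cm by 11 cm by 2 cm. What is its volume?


Shape: rectangular prism
l = 6.3 cm, w = 11 cm, h = 2 cm
Formula: V = l * w * h
V = 6.3 * 11 * 2
V = 69.3 * 2
V = 138.6
138.6 cm^3


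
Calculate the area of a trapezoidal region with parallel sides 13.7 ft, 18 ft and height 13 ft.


Shape: trapezoid
Parallel sides a = 13.7 ft, b = 18 ft; Height h = 13 ft
Formula: A = (a + b) * h / 2
a + b = 13.7 + 18 = 31.7
A = 31.7 * 13 / 2
A = 412.1 / 2
A = 206.05
206.05 ft^2


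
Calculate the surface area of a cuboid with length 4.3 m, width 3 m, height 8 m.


Shape: rectangular prism
l = 4.3 m, w = 3 m, h = 8 m
Formula: SA = 2(lw + lh + wh)
lw = 12.9, lh = 34.4, wh = 24
lw + lh + wh = 71.3
SA = 2 * 71.3
SA = 142.6
142.6 m^2


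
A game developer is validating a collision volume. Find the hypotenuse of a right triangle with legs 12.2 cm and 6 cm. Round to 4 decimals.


Shape: right triangle
Legs a = 12.2 cm, b = 6 cm
Formula: c = sqrt(a^2 + b^2)
a^2 = 148.84, b^2 = 36
a^2 + b^2 = 184.84
c = sqrt(184.84)
c = 13.5956
13.5956 cm


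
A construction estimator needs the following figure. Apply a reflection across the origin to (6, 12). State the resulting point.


Transformation: reflection
Original point: (6, 12)
Rule for reflection through the origin: (x, y) -> (-x, -y)
Apply: (6, 12) -> (-6, -12)
(-6, -12)


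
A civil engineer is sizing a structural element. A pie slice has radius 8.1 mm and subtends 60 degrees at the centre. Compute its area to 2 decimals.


Shape: circular sector
Radius r = 8.1 mm, Angle = 60 degrees
Formula: A = (angle/360) * pi * r^2
r^2 = 65.61
Fraction of circle = 60/360
A = (60/360) * pi * 65.61
A = 10.935 * pi
A = 34.35
34.35 mm^2


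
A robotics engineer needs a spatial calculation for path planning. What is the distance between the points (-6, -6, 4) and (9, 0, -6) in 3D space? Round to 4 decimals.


3D distance between two points
P1 = (-6, -6, 4), P2 = (9, 0, -6)
Formula: d = sqrt((x2-x1)^2 + (y2-y1)^2 + (z2-z1)^2)
dx = 9 - -6 = 15
dy = 0 - -6 = 6
dz = -6 - 4 = -10
dx^2 + dy^2 + dz^2 = 225 + 36 + 100 = 361
d = sqrt(361)
d = 19.0
19 units


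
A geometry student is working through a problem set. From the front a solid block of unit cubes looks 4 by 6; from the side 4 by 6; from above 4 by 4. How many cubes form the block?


Orthographic views of a solid rectangular block:
Front view 4 x 6 -> length = 4, height = 6
Side view 4 x 6 -> width = 4, height = 6 (consistent)
Top view 4 x 4 -> confirms length = 4, width = 4
The block is 4 x 4 x 6.
Total unit cubes = 4 * 4 * 6 = 96
96 unit cubes


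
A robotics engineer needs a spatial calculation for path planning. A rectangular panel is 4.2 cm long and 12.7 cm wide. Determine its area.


Shape: rectangle
Length l = 4.2 cm, Width w = 12.7 cm
Formula: A = l * w
A = 4.2 * 12.7
A = 53.34
53.34 cm^2


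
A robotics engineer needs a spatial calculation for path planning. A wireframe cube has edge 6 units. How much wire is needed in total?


Shape: cube
Side s = 6 units
A cube has 12 edges, all equal.
Formula: total edge length = 12 * s
Total = 12 * 6
Total = 72
72 units


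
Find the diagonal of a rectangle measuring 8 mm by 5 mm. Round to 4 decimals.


Shape: rectangle (diagonal via Pythagoras)
Sides: 8 mm and 5 mm
Formula: d = sqrt(l^2 + w^2)
l^2 = 64, w^2 = 25
l^2 + w^2 = 89
d = sqrt(89)
d = 9.434
9.434 mm


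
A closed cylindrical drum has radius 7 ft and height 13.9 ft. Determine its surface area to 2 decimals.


Shape: closed cylinder
Radius r = 7 ft, Height h = 13.9 ft
Formula: SA = 2*pi*r^2 + 2*pi*r*h = 2*pi*r*(r + h)
r + h = 20.9
2 * r * (r + h) = 2 * 7 * 20.9 = 292.6
SA = 292.6 * pi
SA = 919.23
919.23 ft^2


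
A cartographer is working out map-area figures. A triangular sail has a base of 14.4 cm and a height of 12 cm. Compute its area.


Shape: triangle
Base b = 14.4 cm, Height h = 12 cm
Formula: A = (1/2) * b * h
A = 0.5 * 14.4 * 12
A = 0.5 * 172.8
A = 86.4
86.4 cm^2


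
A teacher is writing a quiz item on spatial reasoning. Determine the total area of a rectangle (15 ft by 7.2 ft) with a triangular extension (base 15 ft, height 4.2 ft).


Composite shape: rectangle + triangle
Rectangle area = 15 * 7.2 = 108
Triangle area = 0.5 * 15 * 4.2 = 31.5
Total = 108 + 31.5
Total = 139.5
139.5 ft^2


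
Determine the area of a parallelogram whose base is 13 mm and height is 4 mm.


Shape: parallelogram
Base b = 13 mm, Height h = 4 mm
Formula: A = b * h
A = 13 * 4
A = 52
52 mm^2


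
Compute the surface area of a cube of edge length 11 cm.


Shape: cube
Side s = 11 cm
A cube has 6 square faces.
Formula: SA = 6 * s^2
s^2 = 121
SA = 6 * 121
SA = 726
726 cm^2


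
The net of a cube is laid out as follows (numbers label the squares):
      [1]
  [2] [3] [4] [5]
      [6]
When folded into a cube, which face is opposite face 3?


Net: cross layout. Take square 3 as the base (bottom).
Fold the four squares in the horizontal row up around 3: 2 -> left, 4 -> right, 5 wraps to the top.
Fold 1 and 6 up from 3: 1 -> back, 6 -> front.
Opposite pairs are therefore: (1, 6), (2, 4), (3, 5).
Face 3 is opposite face 5.
face 5


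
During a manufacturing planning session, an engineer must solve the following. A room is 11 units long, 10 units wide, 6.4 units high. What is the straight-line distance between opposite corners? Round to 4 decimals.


Shape: rectangular box (space diagonal)
l = 11 units, w = 10 units, h = 6.4 units
Visualize: the diagonal of the base, then a right triangle with that diagonal and the height.
Formula: d = sqrt(l^2 + w^2 + h^2)
l^2 + w^2 + h^2 = 121 + 100 + 40.96 = 261.96
d = sqrt(261.96)
d = 16.1852
16.1852 units


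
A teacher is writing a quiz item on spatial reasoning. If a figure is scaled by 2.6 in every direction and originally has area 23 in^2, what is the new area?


Linear scale factor k = 2.6
Original area = 23 in^2
Rule: under a linear scaling by k, areas scale by k^2.
k^2 = 2.6^2 = 6.76
New area = 23 * 6.76
New area = 155.48
155.48 in^2


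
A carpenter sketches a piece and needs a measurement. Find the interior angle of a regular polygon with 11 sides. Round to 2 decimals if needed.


Shape: regular hendecagon (11 sides)
Formula: interior angle = (n - 2) * 180 / n
(n - 2) = 9
(n - 2) * 180 = 1620
angle = 1620 / 11
angle = 147.27
147.27 degrees


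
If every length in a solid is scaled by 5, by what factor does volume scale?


Linear scale factor k = 5
Rule: under a linear scaling by k, volumes scale by k^3.
k^3 = 5 * 5 * 5
k^3 = 25 * 5
k^3 = 125
Volume scales by a factor of 125.
125 (dimensionless)


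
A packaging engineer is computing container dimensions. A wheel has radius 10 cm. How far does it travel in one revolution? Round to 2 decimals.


Shape: circle
Radius r = 10 cm
Formula: C = 2 * pi * r
C = 2 * pi * 10
C = 20 * pi
C = 62.83
62.83 cm


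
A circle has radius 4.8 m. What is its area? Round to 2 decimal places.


Shape: circle
Radius r = 4.8 m
Formula: A = pi * r^2
r^2 = 4.8^2 = 23.04
A = pi * 23.04
A = 72.38
72.38 m^2


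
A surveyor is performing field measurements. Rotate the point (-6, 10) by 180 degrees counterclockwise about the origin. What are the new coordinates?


Transformation: rotation about the origin
Original point: (-6, 10)
Rule for 180 deg: (x, y) -> (-x, -y)
Apply: (-6, 10) -> (6, -10)
(6, -10)


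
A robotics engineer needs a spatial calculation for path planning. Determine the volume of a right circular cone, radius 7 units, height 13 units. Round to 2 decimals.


Shape: cone
Radius r = 7 units, Height h = 13 units
Formula: V = (1/3) * pi * r^2 * h
r^2 = 49
pi * r^2 * h = pi * 49 * 13 = 637 * pi
V = 637 * pi / 3
V = 667.06
667.06 units^3


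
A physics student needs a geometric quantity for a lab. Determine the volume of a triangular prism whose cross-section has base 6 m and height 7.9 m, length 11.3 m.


Shape: triangular prism
Triangle base = 6 m, triangle height = 7.9 m, prism length L = 11.3 m
Formula: V = (1/2 * b * h_tri) * L
Cross-section area = 0.5 * 6 * 7.9 = 23.7
V = 23.7 * 11.3
V = 267.81
267.81 m^3


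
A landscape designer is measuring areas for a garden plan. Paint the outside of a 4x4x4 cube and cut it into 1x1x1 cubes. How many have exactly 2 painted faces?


Large cube: 4 x 4 x 4, cut into unit cubes.
n = 4, so n - 2 = 2
Cubes with 2 painted faces lie along the edges, excluding corners.
A cube has 12 edges; each contributes (n - 2) = 2 such cubes.
Count = 12 * 2 = 24
24 unit cubes


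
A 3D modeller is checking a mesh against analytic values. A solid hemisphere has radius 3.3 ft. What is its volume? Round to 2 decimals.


Shape: hemisphere (half of a sphere)
Radius r = 3.3 ft
Formula: V = (1/2) * (4/3) * pi * r^3 = (2/3) * pi * r^3
r^3 = 35.937
(2/3) * 35.937 = 23.958
V = 23.958 * pi
V = 75.27
75.27 ft^3


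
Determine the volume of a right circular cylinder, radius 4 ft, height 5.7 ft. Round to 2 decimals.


Shape: cylinder
Radius r = 4 ft, Height h = 5.7 ft
Formula: V = pi * r^2 * h
r^2 = 16
V = pi * 16 * 5.7
V = 91.2 * pi
V = 286.51
286.51 ft^3


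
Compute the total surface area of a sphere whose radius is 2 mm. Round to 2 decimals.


Shape: sphere
Radius r = 2 mm
Formula: SA = 4 * pi * r^2
r^2 = 4
SA = 4 * pi * 4
SA = 16 * pi
SA = 50.27
50.27 mm^2


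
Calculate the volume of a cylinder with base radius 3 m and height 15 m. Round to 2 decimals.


Shape: cylinder
Radius r = 3 m, Height h = 15 m
Formula: V = pi * r^2 * h
r^2 = 9
V = pi * 9 * 15
V = 135 * pi
V = 424.12
424.12 m^3


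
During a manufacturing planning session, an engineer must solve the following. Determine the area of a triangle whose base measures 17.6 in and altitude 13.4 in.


Shape: triangle
Base b = 17.6 in, Height h = 13.4 in
Formula: A = (1/2) * b * h
A = 0.5 * 17.6 * 13.4
A = 0.5 * 235.84
A = 117.92
117.92 in^2


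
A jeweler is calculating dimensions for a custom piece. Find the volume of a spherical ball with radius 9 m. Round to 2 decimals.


Shape: sphere
Radius r = 9 m
Formula: V = (4/3) * pi * r^3
r^3 = 729
(4/3) * 729 = 972
V = 972 * pi
V = 3053.63
3053.63 m^3


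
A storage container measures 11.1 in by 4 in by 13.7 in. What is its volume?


Shape: rectangular prism
l = 11.1 in, w = 4 in, h = 13.7 in
Formula: V = l * w * h
V = 11.1 * 4 * 13.7
V = 44.4 * 13.7
V = 608.28
608.28 in^3


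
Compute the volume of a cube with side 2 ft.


Shape: cube
Side s = 2 ft
Formula: V = s^3
V = 2 * 2 * 2
V = 4 * 2
V = 8
8 ft^3


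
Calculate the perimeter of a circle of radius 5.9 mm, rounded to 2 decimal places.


Shape: circle
Radius r = 5.9 mm
Formula: C = 2 * pi * r
C = 2 * pi * 5.9
C = 11.8 * pi
C = 37.07
37.07 mm


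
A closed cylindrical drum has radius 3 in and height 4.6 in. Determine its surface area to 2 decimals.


Shape: closed cylinder
Radius r = 3 in, Height h = 4.6 in
Formula: SA = 2*pi*r^2 + 2*pi*r*h = 2*pi*r*(r + h)
r + h = 7.6
2 * r * (r + h) = 2 * 3 * 7.6 = 45.6
SA = 45.6 * pi
SA = 143.26
143.26 in^2


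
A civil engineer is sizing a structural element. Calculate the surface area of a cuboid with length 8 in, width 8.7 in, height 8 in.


Shape: rectangular prism
l = 8 in, w = 8.7 in, h = 8 in
Formula: SA = 2(lw + lh + wh)
lw = 69.6, lh = 64, wh = 69.6
lw + lh + wh = 203.2
SA = 2 * 203.2
SA = 406.4
406.4 in^2


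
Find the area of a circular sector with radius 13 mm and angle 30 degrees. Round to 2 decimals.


Shape: circular sector
Radius r = 13 mm, Angle = 30 degrees
Formula: A = (angle/360) * pi * r^2
r^2 = 169
Fraction of circle = 30/360
A = (30/360) * pi * 169
A = 14.083333 * pi
A = 44.24
44.24 mm^2


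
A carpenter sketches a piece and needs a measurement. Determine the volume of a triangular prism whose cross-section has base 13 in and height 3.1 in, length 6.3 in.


Shape: triangular prism
Triangle base = 13 in, triangle height = 3.1 in, prism length L = 6.3 in
Formula: V = (1/2 * b * h_tri) * L
Cross-section area = 0.5 * 13 * 3.1 = 20.15
V = 20.15 * 6.3
V = 126.945
126.945 in^3


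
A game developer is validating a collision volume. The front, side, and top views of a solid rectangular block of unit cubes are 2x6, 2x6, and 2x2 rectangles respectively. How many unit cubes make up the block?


Orthographic views of a solid rectangular block:
Front view 2 x 6 -> length = 2, height = 6
Side view 2 x 6 -> width = 2, height = 6 (consistent)
Top view 2 x 2 -> confirms length = 2, width = 2
The block is 2 x 2 x 6.
Total unit cubes = 2 * 2 * 6 = 24
24 unit cubes


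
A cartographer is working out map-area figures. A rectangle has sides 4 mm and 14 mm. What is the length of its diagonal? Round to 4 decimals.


Shape: rectangle (diagonal via Pythagoras)
Sides: 4 mm and 14 mm
Formula: d = sqrt(l^2 + w^2)
l^2 = 16, w^2 = 196
l^2 + w^2 = 212
d = sqrt(212)
d = 14.5602
14.5602 mm


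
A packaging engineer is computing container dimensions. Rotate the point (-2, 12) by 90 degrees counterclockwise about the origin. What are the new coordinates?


Transformation: rotation about the origin
Original point: (-2, 12)
Rule for 90 deg counterclockwise: (x, y) -> (-y, x)
Apply: (-2, 12) -> (-12, -2)
(-12, -2)


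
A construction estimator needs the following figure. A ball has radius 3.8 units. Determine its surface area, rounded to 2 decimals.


Shape: sphere
Radius r = 3.8 units
Formula: SA = 4 * pi * r^2
r^2 = 14.44
SA = 4 * pi * 14.44
SA = 57.76 * pi
SA = 181.46
181.46 units^2


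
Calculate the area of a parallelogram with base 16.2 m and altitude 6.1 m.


Shape: parallelogram
Base b = 16.2 m, Height h = 6.1 m
Formula: A = b * h
A = 16.2 * 6.1
A = 98.82
98.82 m^2


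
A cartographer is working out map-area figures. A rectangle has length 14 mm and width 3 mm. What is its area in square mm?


Shape: rectangle
Length l = 14 mm, Width w = 3 mm
Formula: A = l * w
A = 14 * 3
A = 42
42 mm^2


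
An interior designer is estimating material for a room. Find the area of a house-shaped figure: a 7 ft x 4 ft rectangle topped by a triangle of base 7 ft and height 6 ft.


Composite shape: rectangle + triangle
Rectangle area = 7 * 4 = 28
Triangle area = 0.5 * 7 * 6 = 21
Total = 28 + 21
Total = 49
49 ft^2


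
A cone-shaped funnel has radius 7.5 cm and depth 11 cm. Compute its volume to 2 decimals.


Shape: cone
Radius r = 7.5 cm, Height h = 11 cm
Formula: V = (1/3) * pi * r^2 * h
r^2 = 56.25
pi * r^2 * h = pi * 56.25 * 11 = 618.75 * pi
V = 618.75 * pi / 3
V = 647.95
647.95 cm^3


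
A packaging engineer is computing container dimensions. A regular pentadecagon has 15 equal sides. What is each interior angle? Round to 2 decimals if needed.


Shape: regular pentadecagon (15 sides)
Formula: interior angle = (n - 2) * 180 / n
(n - 2) = 13
(n - 2) * 180 = 2340
angle = 2340 / 15
angle = 156
156 degrees


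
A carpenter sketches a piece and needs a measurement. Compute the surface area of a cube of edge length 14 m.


Shape: cube
Side s = 14 m
A cube has 6 square faces.
Formula: SA = 6 * s^2
s^2 = 196
SA = 6 * 196
SA = 1176
1176 m^2


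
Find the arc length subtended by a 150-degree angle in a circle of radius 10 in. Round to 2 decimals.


Shape: circular arc
Radius r = 10 in, Angle = 150 degrees
Formula: L = (angle/360) * 2 * pi * r
2 * pi * r = 20 * pi
L = (150/360) * 20 * pi
L = 8.333333 * pi
L = 26.18
26.18 in


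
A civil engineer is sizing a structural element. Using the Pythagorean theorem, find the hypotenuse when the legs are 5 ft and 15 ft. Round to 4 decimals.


Shape: right triangle
Legs a = 5 ft, b = 15 ft
Formula: c = sqrt(a^2 + b^2)
a^2 = 25, b^2 = 225
a^2 + b^2 = 250
c = sqrt(250)
c = 15.8114
15.8114 ft


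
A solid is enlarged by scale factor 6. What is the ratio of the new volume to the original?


Linear scale factor k = 6
Rule: under a linear scaling by k, volumes scale by k^3.
k^3 = 6 * 6 * 6
k^3 = 36 * 6
k^3 = 216
Volume scales by a factor of 216.
216 (dimensionless)


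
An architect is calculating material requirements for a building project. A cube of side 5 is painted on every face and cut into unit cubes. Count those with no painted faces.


Large cube: 5 x 5 x 5, cut into unit cubes.
n = 5, so n - 2 = 3
Unpainted cubes form the interior (n - 2)^3 block.
(n - 2)^3 = 3^3 = 27
27 unit cubes


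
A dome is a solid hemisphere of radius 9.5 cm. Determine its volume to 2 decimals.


Shape: hemisphere (half of a sphere)
Radius r = 9.5 cm
Formula: V = (1/2) * (4/3) * pi * r^3 = (2/3) * pi * r^3
r^3 = 857.375
(2/3) * 857.375 = 571.583333
V = 571.583333 * pi
V = 1795.68
1795.68 cm^3


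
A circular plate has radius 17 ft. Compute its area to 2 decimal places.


Shape: circle
Radius r = 17 ft
Formula: A = pi * r^2
r^2 = 17^2 = 289
A = pi * 289
A = 907.92
907.92 ft^2


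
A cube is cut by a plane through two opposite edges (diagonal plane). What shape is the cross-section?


Solid: cube
Cutting plane: through two opposite edges (diagonal plane)
Visualize the intersection of the plane with the solid's surface.
The boundary of the cut region is a rectangle.
rectangle


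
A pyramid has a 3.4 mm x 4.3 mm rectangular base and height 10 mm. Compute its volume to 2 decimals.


Shape: rectangular pyramid
Base: 3.4 mm x 4.3 mm, Height h = 10 mm
Formula: V = (1/3) * base_area * h
base_area = 3.4 * 4.3 = 14.62
base_area * h = 14.62 * 10 = 146.2
V = 146.2 / 3
V = 48.73
48.73 mm^3


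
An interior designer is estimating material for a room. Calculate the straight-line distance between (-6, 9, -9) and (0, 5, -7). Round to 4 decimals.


3D distance between two points
P1 = (-6, 9, -9), P2 = (0, 5, -7)
Formula: d = sqrt((x2-x1)^2 + (y2-y1)^2 + (z2-z1)^2)
dx = 0 - -6 = 6
dy = 5 - 9 = -4
dz = -7 - -9 = 2
dx^2 + dy^2 + dz^2 = 36 + 16 + 4 = 56
d = sqrt(56)
d = 7.4833
7.4833 units


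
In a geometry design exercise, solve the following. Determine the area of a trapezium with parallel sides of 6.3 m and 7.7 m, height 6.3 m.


Shape: trapezoid
Parallel sides a = 6.3 m, b = 7.7 m; Height h = 6.3 m
Formula: A = (a + b) * h / 2
a + b = 6.3 + 7.7 = 14
A = 14 * 6.3 / 2
A = 88.2 / 2
A = 44.1
44.1 m^2


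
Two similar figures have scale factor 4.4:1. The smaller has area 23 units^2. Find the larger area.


Linear scale factor k = 4.4
Original area = 23 units^2
Rule: under a linear scaling by k, areas scale by k^2.
k^2 = 4.4^2 = 19.36
New area = 23 * 19.36
New area = 445.28
445.28 units^2


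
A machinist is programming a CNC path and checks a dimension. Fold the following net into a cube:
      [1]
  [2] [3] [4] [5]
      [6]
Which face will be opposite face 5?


Net: cross layout. Take square 3 as the base (bottom).
Fold the four squares in the horizontal row up around 3: 2 -> left, 4 -> right, 5 wraps to the top.
Fold 1 and 6 up from 3: 1 -> back, 6 -> front.
Opposite pairs are therefore: (1, 6), (2, 4), (3, 5).
Face 5 is opposite face 3.
face 3


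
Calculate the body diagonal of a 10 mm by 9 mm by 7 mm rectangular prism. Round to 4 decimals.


Shape: rectangular box (space diagonal)
l = 10 mm, w = 9 mm, h = 7 mm
Visualize: the diagonal of the base, then a right triangle with that diagonal and the height.
Formula: d = sqrt(l^2 + w^2 + h^2)
l^2 + w^2 + h^2 = 100 + 81 + 49 = 230
d = sqrt(230)
d = 15.1658
15.1658 mm


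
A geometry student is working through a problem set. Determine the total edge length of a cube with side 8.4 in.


Shape: cube
Side s = 8.4 in
A cube has 12 edges, all equal.
Formula: total edge length = 12 * s
Total = 12 * 8.4
Total = 100.8
100.8 in


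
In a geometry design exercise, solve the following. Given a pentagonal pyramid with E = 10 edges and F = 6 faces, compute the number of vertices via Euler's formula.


Polyhedron: pentagonal pyramid
Euler's formula for convex polyhedra: V - E + F = 2
Given: E = 10 edges and F = 6 faces
Solve for V:
V = 2 + E - F = 2 + 10 - 6 = 6
6 vertices


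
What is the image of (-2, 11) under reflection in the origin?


Transformation: reflection
Original point: (-2, 11)
Rule for reflection through the origin: (x, y) -> (-x, -y)
Apply: (-2, 11) -> (2, -11)
(2, -11)


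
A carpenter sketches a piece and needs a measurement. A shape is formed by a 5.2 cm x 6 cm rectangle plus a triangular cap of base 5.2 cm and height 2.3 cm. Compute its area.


Composite shape: rectangle + triangle
Rectangle area = 5.2 * 6 = 31.2
Triangle area = 0.5 * 5.2 * 2.3 = 5.98
Total = 31.2 + 5.98
Total = 37.18
37.18 cm^2


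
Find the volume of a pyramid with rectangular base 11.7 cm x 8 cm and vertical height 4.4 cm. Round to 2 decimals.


Shape: rectangular pyramid
Base: 11.7 cm x 8 cm, Height h = 4.4 cm
Formula: V = (1/3) * base_area * h
base_area = 11.7 * 8 = 93.6
base_area * h = 93.6 * 4.4 = 411.84
V = 411.84 / 3
V = 137.28
137.28 cm^3


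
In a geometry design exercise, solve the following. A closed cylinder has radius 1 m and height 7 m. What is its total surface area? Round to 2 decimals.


Shape: closed cylinder
Radius r = 1 m, Height h = 7 m
Formula: SA = 2*pi*r^2 + 2*pi*r*h = 2*pi*r*(r + h)
r + h = 8
2 * r * (r + h) = 2 * 1 * 8 = 16
SA = 16 * pi
SA = 50.27
50.27 m^2


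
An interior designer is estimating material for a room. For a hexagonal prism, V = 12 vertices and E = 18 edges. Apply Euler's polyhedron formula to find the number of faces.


Polyhedron: hexagonal prism
Euler's formula for convex polyhedra: V - E + F = 2
Given: V = 12 vertices and E = 18 edges
Solve for F:
F = 2 + E - V = 2 + 18 - 12 = 8
8 faces


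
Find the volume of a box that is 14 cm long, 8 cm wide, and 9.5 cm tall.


Shape: rectangular prism
l = 14 cm, w = 8 cm, h = 9.5 cm
Formula: V = l * w * h
V = 14 * 8 * 9.5
V = 112 * 9.5
V = 1064
1064 cm^3


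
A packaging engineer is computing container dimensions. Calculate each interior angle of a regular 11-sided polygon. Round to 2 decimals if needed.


Shape: regular hendecagon (11 sides)
Formula: interior angle = (n - 2) * 180 / n
(n - 2) = 9
(n - 2) * 180 = 1620
angle = 1620 / 11
angle = 147.27
147.27 degrees


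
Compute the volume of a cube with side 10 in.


Shape: cube
Side s = 10 in
Formula: V = s^3
V = 10 * 10 * 10
V = 100 * 10
V = 1000
1000 in^3


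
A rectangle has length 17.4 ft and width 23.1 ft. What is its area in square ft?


Shape: rectangle
Length l = 17.4 ft, Width w = 23.1 ft
Formula: A = l * w
A = 17.4 * 23.1
A = 401.94
401.94 ft^2


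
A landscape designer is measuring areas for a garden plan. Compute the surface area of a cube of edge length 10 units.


Shape: cube
Side s = 10 units
A cube has 6 square faces.
Formula: SA = 6 * s^2
s^2 = 100
SA = 6 * 100
SA = 600
600 units^2


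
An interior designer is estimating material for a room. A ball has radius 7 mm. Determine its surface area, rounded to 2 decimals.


Shape: sphere
Radius r = 7 mm
Formula: SA = 4 * pi * r^2
r^2 = 49
SA = 4 * pi * 49
SA = 196 * pi
SA = 615.75
615.75 mm^2


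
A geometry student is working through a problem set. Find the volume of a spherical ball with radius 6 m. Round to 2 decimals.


Shape: sphere
Radius r = 6 m
Formula: V = (4/3) * pi * r^3
r^3 = 216
(4/3) * 216 = 288
V = 288 * pi
V = 904.78
904.78 m^3


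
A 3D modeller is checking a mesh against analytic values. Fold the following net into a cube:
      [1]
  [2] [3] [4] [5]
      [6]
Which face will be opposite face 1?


Net: cross layout. Take square 3 as the base (bottom).
Fold the four squares in the horizontal row up around 3: 2 -> left, 4 -> right, 5 wraps to the top.
Fold 1 and 6 up from 3: 1 -> back, 6 -> front.
Opposite pairs are therefore: (1, 6), (2, 4), (3, 5).
Face 1 is opposite face 6.
face 6


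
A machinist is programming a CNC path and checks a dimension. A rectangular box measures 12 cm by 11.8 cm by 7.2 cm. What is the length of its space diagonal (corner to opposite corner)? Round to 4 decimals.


Shape: rectangular box (space diagonal)
l = 12 cm, w = 11.8 cm, h = 7.2 cm
Visualize: the diagonal of the base, then a right triangle with that diagonal and the height.
Formula: d = sqrt(l^2 + w^2 + h^2)
l^2 + w^2 + h^2 = 144 + 139.24 + 51.84 = 335.08
d = sqrt(335.08)
d = 18.3052
18.3052 cm


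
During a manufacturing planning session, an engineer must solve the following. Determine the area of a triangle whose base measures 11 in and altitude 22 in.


Shape: triangle
Base b = 11 in, Height h = 22 in
Formula: A = (1/2) * b * h
A = 0.5 * 11 * 22
A = 0.5 * 242
A = 121
121 in^2


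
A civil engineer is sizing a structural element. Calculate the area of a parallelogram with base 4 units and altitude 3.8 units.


Shape: parallelogram
Base b = 4 units, Height h = 3.8 units
Formula: A = b * h
A = 4 * 3.8
A = 15.2
15.2 units^2


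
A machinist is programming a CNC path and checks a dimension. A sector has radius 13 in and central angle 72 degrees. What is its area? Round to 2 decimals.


Shape: circular sector
Radius r = 13 in, Angle = 72 degrees
Formula: A = (angle/360) * pi * r^2
r^2 = 169
Fraction of circle = 72/360
A = (72/360) * pi * 169
A = 33.8 * pi
A = 106.19
106.19 in^2


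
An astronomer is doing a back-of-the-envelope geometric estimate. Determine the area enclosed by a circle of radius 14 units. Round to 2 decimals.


Shape: circle
Radius r = 14 units
Formula: A = pi * r^2
r^2 = 14^2 = 196
A = pi * 196
A = 615.75
615.75 units^2


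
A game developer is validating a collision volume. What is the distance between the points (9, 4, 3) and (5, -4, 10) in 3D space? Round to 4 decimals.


3D distance between two points
P1 = (9, 4, 3), P2 = (5, -4, 10)
Formula: d = sqrt((x2-x1)^2 + (y2-y1)^2 + (z2-z1)^2)
dx = 5 - 9 = -4
dy = -4 - 4 = -8
dz = 10 - 3 = 7
dx^2 + dy^2 + dz^2 = 16 + 64 + 49 = 129
d = sqrt(129)
d = 11.3578
11.3578 units


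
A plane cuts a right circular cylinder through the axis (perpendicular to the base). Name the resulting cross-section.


Solid: right circular cylinder
Cutting plane: through the axis (perpendicular to the base)
Visualize the intersection of the plane with the solid's surface.
The boundary of the cut region is a rectangle.
rectangle


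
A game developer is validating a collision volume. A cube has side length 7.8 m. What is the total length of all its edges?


Shape: cube
Side s = 7.8 m
A cube has 12 edges, all equal.
Formula: total edge length = 12 * s
Total = 12 * 7.8
Total = 93.6
93.6 m


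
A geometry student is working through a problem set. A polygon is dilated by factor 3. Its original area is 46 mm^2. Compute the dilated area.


Linear scale factor k = 3
Original area = 46 mm^2
Rule: under a linear scaling by k, areas scale by k^2.
k^2 = 3^2 = 9
New area = 46 * 9
New area = 414
414 mm^2


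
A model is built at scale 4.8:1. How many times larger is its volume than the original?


Linear scale factor k = 4.8
Rule: under a linear scaling by k, volumes scale by k^3.
k^3 = 4.8 * 4.8 * 4.8
k^3 = 23.04 * 4.8
k^3 = 110.592
Volume scales by a factor of 110.592.
110.592 (dimensionless)


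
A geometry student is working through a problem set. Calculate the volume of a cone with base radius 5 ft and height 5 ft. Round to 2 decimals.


Shape: cone
Radius r = 5 ft, Height h = 5 ft
Formula: V = (1/3) * pi * r^2 * h
r^2 = 25
pi * r^2 * h = pi * 25 * 5 = 125 * pi
V = 125 * pi / 3
V = 130.9
130.9 ft^3


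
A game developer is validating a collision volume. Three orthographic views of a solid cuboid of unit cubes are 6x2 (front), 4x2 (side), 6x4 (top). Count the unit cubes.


Orthographic views of a solid rectangular block:
Front view 6 x 2 -> length = 6, height = 2
Side view 4 x 2 -> width = 4, height = 2 (consistent)
Top view 6 x 4 -> confirms length = 6, width = 4
The block is 6 x 4 x 2.
Total unit cubes = 6 * 4 * 2 = 48
48 unit cubes


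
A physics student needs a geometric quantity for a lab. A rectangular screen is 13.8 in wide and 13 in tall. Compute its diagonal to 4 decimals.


Shape: rectangle (diagonal via Pythagoras)
Sides: 13.8 in and 13 in
Formula: d = sqrt(l^2 + w^2)
l^2 = 190.44, w^2 = 169
l^2 + w^2 = 359.44
d = sqrt(359.44)
d = 18.9589
18.9589 in


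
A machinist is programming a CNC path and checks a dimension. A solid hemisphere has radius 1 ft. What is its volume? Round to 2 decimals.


Shape: hemisphere (half of a sphere)
Radius r = 1 ft
Formula: V = (1/2) * (4/3) * pi * r^3 = (2/3) * pi * r^3
r^3 = 1
(2/3) * 1 = 0.666667
V = 0.666667 * pi
V = 2.09
2.09 ft^3


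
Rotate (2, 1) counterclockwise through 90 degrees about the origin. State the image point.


Transformation: rotation about the origin
Original point: (2, 1)
Rule for 90 deg counterclockwise: (x, y) -> (-y, x)
Apply: (2, 1) -> (-1, 2)
(-1, 2)


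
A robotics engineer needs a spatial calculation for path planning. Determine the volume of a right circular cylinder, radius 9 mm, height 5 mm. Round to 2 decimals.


Shape: cylinder
Radius r = 9 mm, Height h = 5 mm
Formula: V = pi * r^2 * h
r^2 = 81
V = pi * 81 * 5
V = 405 * pi
V = 1272.35
1272.35 mm^3


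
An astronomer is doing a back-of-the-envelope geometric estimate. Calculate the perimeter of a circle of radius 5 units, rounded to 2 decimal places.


Shape: circle
Radius r = 5 units
Formula: C = 2 * pi * r
C = 2 * pi * 5
C = 10 * pi
C = 31.42
31.42 units


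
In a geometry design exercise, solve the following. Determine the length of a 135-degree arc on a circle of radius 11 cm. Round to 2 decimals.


Shape: circular arc
Radius r = 11 cm, Angle = 135 degrees
Formula: L = (angle/360) * 2 * pi * r
2 * pi * r = 22 * pi
L = (135/360) * 22 * pi
L = 8.25 * pi
L = 25.92
25.92 cm


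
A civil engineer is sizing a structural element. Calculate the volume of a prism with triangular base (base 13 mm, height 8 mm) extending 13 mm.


Shape: triangular prism
Triangle base = 13 mm, triangle height = 8 mm, prism length L = 13 mm
Formula: V = (1/2 * b * h_tri) * L
Cross-section area = 0.5 * 13 * 8 = 52
V = 52 * 13
V = 676
676 mm^3


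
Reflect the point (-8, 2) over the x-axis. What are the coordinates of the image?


Transformation: reflection
Original point: (-8, 2)
Rule for reflection over the x-axis: (x, y) -> (x, -y)
Apply: (-8, 2) -> (-8, -2)
(-8, -2)


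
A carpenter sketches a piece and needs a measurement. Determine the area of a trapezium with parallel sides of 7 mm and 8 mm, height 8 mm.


Shape: trapezoid
Parallel sides a = 7 mm, b = 8 mm; Height h = 8 mm
Formula: A = (a + b) * h / 2
a + b = 7 + 8 = 15
A = 15 * 8 / 2
A = 120 / 2
A = 60
60 mm^2


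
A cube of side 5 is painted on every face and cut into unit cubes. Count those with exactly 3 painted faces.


Large cube: 5 x 5 x 5, cut into unit cubes.
Cubes with 3 painted faces are at the corners. A cube always has 8 corners.
Count = 8
8 unit cubes


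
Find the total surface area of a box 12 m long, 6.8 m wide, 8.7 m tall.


Shape: rectangular prism
l = 12 m, w = 6.8 m, h = 8.7 m
Formula: SA = 2(lw + lh + wh)
lw = 81.6, lh = 104.4, wh = 59.16
lw + lh + wh = 245.16
SA = 2 * 245.16
SA = 490.32
490.32 m^2


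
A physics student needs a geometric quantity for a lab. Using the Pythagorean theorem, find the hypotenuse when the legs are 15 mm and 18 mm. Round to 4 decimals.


Shape: right triangle
Legs a = 15 mm, b = 18 mm
Formula: c = sqrt(a^2 + b^2)
a^2 = 225, b^2 = 324
a^2 + b^2 = 549
c = sqrt(549)
c = 23.4307
23.4307 mm


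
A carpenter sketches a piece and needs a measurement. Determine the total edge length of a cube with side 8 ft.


Shape: cube
Side s = 8 ft
A cube has 12 edges, all equal.
Formula: total edge length = 12 * s
Total = 12 * 8
Total = 96
96 ft


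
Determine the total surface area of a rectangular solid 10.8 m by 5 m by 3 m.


Shape: rectangular prism
l = 10.8 m, w = 5 m, h = 3 m
Formula: SA = 2(lw + lh + wh)
lw = 54, lh = 32.4, wh = 15
lw + lh + wh = 101.4
SA = 2 * 101.4
SA = 202.8
202.8 m^2


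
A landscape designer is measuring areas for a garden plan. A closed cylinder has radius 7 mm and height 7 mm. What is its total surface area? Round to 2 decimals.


Shape: closed cylinder
Radius r = 7 mm, Height h = 7 mm
Formula: SA = 2*pi*r^2 + 2*pi*r*h = 2*pi*r*(r + h)
r + h = 14
2 * r * (r + h) = 2 * 7 * 14 = 196
SA = 196 * pi
SA = 615.75
615.75 mm^2


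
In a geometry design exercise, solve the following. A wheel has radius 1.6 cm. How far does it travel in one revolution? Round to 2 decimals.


Shape: circle
Radius r = 1.6 cm
Formula: C = 2 * pi * r
C = 2 * pi * 1.6
C = 3.2 * pi
C = 10.05
10.05 cm


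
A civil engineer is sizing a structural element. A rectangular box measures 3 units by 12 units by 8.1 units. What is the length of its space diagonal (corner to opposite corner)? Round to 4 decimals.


Shape: rectangular box (space diagonal)
l = 3 units, w = 12 units, h = 8.1 units
Visualize: the diagonal of the base, then a right triangle with that diagonal and the height.
Formula: d = sqrt(l^2 + w^2 + h^2)
l^2 + w^2 + h^2 = 9 + 144 + 65.61 = 218.61
d = sqrt(218.61)
d = 14.7855
14.7855 units


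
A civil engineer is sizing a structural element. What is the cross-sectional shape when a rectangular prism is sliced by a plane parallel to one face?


Solid: rectangular prism
Cutting plane: parallel to one face
Visualize the intersection of the plane with the solid's surface.
The boundary of the cut region is a rectangle.
rectangle


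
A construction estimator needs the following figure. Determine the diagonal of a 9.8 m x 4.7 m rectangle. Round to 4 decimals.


Shape: rectangle (diagonal via Pythagoras)
Sides: 9.8 m and 4.7 m
Formula: d = sqrt(l^2 + w^2)
l^2 = 96.04, w^2 = 22.09
l^2 + w^2 = 118.13
d = sqrt(118.13)
d = 10.8688
10.8688 m


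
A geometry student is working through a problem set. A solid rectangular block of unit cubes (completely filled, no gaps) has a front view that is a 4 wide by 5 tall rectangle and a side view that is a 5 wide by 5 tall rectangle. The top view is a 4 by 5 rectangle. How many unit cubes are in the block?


Orthographic views of a solid rectangular block:
Front view 4 x 5 -> length = 4, height = 5
Side view 5 x 5 -> width = 5, height = 5 (consistent)
Top view 4 x 5 -> confirms length = 4, width = 5
The block is 4 x 5 x 5.
Total unit cubes = 4 * 5 * 5 = 100
100 unit cubes


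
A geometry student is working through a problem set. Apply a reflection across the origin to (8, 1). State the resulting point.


Transformation: reflection
Original point: (8, 1)
Rule for reflection through the origin: (x, y) -> (-x, -y)
Apply: (8, 1) -> (-8, -1)
(-8, -1)


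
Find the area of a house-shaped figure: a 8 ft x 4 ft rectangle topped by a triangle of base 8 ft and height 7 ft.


Composite shape: rectangle + triangle
Rectangle area = 8 * 4 = 32
Triangle area = 0.5 * 8 * 7 = 28
Total = 32 + 28
Total = 60
60 ft^2


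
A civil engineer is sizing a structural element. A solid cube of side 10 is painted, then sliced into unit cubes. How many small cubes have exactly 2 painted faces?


Large cube: 10 x 10 x 10, cut into unit cubes.
n = 10, so n - 2 = 8
Cubes with 2 painted faces lie along the edges, excluding corners.
A cube has 12 edges; each contributes (n - 2) = 8 such cubes.
Count = 12 * 8 = 96
96 unit cubes


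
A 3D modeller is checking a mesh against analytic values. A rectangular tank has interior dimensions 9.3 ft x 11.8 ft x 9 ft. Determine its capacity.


Shape: rectangular prism
l = 9.3 ft, w = 11.8 ft, h = 9 ft
Formula: V = l * w * h
V = 9.3 * 11.8 * 9
V = 109.74 * 9
V = 987.66
987.66 ft^3


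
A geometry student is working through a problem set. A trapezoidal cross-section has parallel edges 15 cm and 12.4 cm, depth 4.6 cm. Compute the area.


Shape: trapezoid
Parallel sides a = 15 cm, b = 12.4 cm; Height h = 4.6 cm
Formula: A = (a + b) * h / 2
a + b = 15 + 12.4 = 27.4
A = 27.4 * 4.6 / 2
A = 126.04 / 2
A = 63.02
63.02 cm^2


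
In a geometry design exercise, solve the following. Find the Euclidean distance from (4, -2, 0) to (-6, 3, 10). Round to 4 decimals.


3D distance between two points
P1 = (4, -2, 0), P2 = (-6, 3, 10)
Formula: d = sqrt((x2-x1)^2 + (y2-y1)^2 + (z2-z1)^2)
dx = -6 - 4 = -10
dy = 3 - -2 = 5
dz = 10 - 0 = 10
dx^2 + dy^2 + dz^2 = 100 + 25 + 100 = 225
d = sqrt(225)
d = 15.0
15 units


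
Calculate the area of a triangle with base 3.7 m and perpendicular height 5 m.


Shape: triangle
Base b = 3.7 m, Height h = 5 m
Formula: A = (1/2) * b * h
A = 0.5 * 3.7 * 5
A = 0.5 * 18.5
A = 9.25
9.25 m^2


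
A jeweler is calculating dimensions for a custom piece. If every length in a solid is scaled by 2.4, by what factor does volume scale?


Linear scale factor k = 2.4
Rule: under a linear scaling by k, volumes scale by k^3.
k^3 = 2.4 * 2.4 * 2.4
k^3 = 5.76 * 2.4
k^3 = 13.824
Volume scales by a factor of 13.824.
13.824 (dimensionless)


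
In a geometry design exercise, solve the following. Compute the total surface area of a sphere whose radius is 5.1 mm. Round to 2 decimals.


Shape: sphere
Radius r = 5.1 mm
Formula: SA = 4 * pi * r^2
r^2 = 26.01
SA = 4 * pi * 26.01
SA = 104.04 * pi
SA = 326.85
326.85 mm^2


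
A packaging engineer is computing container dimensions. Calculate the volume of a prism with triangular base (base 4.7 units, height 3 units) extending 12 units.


Shape: triangular prism
Triangle base = 4.7 units, triangle height = 3 units, prism length L = 12 units
Formula: V = (1/2 * b * h_tri) * L
Cross-section area = 0.5 * 4.7 * 3 = 7.05
V = 7.05 * 12
V = 84.6
84.6 units^3


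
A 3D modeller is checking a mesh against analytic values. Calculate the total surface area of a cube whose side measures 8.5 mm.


Shape: cube
Side s = 8.5 mm
A cube has 6 square faces.
Formula: SA = 6 * s^2
s^2 = 72.25
SA = 6 * 72.25
SA = 433.5
433.5 mm^2


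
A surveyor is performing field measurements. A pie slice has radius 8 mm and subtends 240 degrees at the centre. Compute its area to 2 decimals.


Shape: circular sector
Radius r = 8 mm, Angle = 240 degrees
Formula: A = (angle/360) * pi * r^2
r^2 = 64
Fraction of circle = 240/360
A = (240/360) * pi * 64
A = 42.666667 * pi
A = 134.04
134.04 mm^2


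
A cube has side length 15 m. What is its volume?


Shape: cube
Side s = 15 m
Formula: V = s^3
V = 15 * 15 * 15
V = 225 * 15
V = 3375
3375 m^3


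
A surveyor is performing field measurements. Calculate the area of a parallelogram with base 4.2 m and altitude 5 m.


Shape: parallelogram
Base b = 4.2 m, Height h = 5 m
Formula: A = b * h
A = 4.2 * 5
A = 21
21 m^2


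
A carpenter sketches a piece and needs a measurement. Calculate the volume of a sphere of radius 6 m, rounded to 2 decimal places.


Shape: sphere
Radius r = 6 m
Formula: V = (4/3) * pi * r^3
r^3 = 216
(4/3) * 216 = 288
V = 288 * pi
V = 904.78
904.78 m^3


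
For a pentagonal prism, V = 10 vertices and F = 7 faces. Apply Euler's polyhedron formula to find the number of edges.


Polyhedron: pentagonal prism
Euler's formula for convex polyhedra: V - E + F = 2
Given: V = 10 vertices and F = 7 faces
Solve for E:
E = V + F - 2 = 10 + 7 - 2 = 15
15 edges


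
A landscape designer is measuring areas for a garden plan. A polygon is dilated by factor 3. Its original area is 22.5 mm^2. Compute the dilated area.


Linear scale factor k = 3
Original area = 22.5 mm^2
Rule: under a linear scaling by k, areas scale by k^2.
k^2 = 3^2 = 9
New area = 22.5 * 9
New area = 202.5
202.5 mm^2


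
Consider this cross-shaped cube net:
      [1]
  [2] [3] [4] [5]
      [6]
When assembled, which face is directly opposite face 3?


Net: cross layout. Take square 3 as the base (bottom).
Fold the four squares in the horizontal row up around 3: 2 -> left, 4 -> right, 5 wraps to the top.
Fold 1 and 6 up from 3: 1 -> back, 6 -> front.
Opposite pairs are therefore: (1, 6), (2, 4), (3, 5).
Face 3 is opposite face 5.
face 5


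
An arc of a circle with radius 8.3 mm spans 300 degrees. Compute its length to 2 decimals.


Shape: circular arc
Radius r = 8.3 mm, Angle = 300 degrees
Formula: L = (angle/360) * 2 * pi * r
2 * pi * r = 16.6 * pi
L = (300/360) * 16.6 * pi
L = 13.833333 * pi
L = 43.46
43.46 mm
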